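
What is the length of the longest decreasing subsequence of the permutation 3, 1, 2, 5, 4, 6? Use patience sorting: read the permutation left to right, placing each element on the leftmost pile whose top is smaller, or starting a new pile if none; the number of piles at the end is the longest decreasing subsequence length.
2

3: new pile. tops = [3]
1: new pile. tops = [3, 1]
2: onto pile 2 (replacing 1). tops = [3, 2]
5: onto pile 1 (replacing 3). tops = [5, 2]
4: onto pile 2 (replacing 2). tops = [5, 4]
6: onto pile 1 (replacing 5). tops = [6, 4]

2 piles, so the longest decreasing subsequence has length 2.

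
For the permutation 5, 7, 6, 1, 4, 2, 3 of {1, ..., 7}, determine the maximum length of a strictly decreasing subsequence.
4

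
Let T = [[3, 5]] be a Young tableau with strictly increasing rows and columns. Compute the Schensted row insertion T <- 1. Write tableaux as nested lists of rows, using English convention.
[[1, 5], [3]]

In row 1, 1 replaces 3 (the leftmost entry greater than 1); 3 is bumped to row 2. 3 starts a new row 2. The new tableau is [[1, 5], [3]].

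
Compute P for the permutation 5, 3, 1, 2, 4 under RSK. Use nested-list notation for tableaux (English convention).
Insert 5: appended to row 1. P = [[5]].
Insert 3: 3 bumps 5 from row 1; 5 starts row 2. P = [[3], [5]].
Insert 1: 1 bumps 3 from row 1; 3 bumps 5 from row 2; 5 starts row 3. P = [[1], [3], [5]].
Insert 2: appended to row 1. P = [[1, 2], [3], [5]].
Insert 4: appended to row 1. P = [[1, 2, 4], [3], [5]].

So P = [[1, 2, 4], [3], [5]].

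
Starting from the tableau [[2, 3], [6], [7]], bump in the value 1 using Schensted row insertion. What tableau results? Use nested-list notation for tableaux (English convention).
In row 1, 1 replaces 2 (the leftmost entry greater than 1); 2 is bumped to row 2. In row 2, 2 replaces 6 (the leftmost entry greater than 2); 6 is bumped to row 3. In row 3, 6 replaces 7 (the leftmost entry greater than 6); 7 is bumped to row 4. 7 starts a new row 4. The new tableau is [[1, 3], [2], [6], [7]].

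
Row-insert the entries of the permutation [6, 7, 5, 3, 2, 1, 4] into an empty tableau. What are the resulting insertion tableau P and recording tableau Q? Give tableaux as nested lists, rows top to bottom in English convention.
P = [[1, 4], [2, 7], [3], [5], [6]], Q = [[1, 2], [3, 7], [4], [5], [6]]

Insert each entry of the permutation into P by Schensted row insertion, recording in Q the position of each new cell.

After inserting 6: P = [[6]].
After inserting 7: P = [[6, 7]].
After inserting 5: P = [[5, 7], [6]].
After inserting 3: P = [[3, 7], [5], [6]].
After inserting 2: P = [[2, 7], [3], [5], [6]].
After inserting 1: P = [[1, 7], [2], [3], [5], [6]].
After inserting 4: P = [[1, 4], [2, 7], [3], [5], [6]].

So P = [[1, 4], [2, 7], [3], [5], [6]], Q = [[1, 2], [3, 7], [4], [5], [6]].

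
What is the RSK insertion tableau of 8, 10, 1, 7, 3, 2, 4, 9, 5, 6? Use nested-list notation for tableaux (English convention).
P = [[1, 2, 4, 5, 6], [3, 9], [7, 10], [8]]

After inserting 8: P = [[8]].
After inserting 10: P = [[8, 10]].
After inserting 1: P = [[1, 10], [8]].
After inserting 7: P = [[1, 7], [8, 10]].
After inserting 3: P = [[1, 3], [7, 10], [8]].
After inserting 2: P = [[1, 2], [3, 10], [7], [8]].
After inserting 4: P = [[1, 2, 4], [3, 10], [7], [8]].
After inserting 9: P = [[1, 2, 4, 9], [3, 10], [7], [8]].
After inserting 5: P = [[1, 2, 4, 5], [3, 9], [7, 10], [8]].
After inserting 6: P = [[1, 2, 4, 5, 6], [3, 9], [7, 10], [8]].

So P = [[1, 2, 4, 5, 6], [3, 9], [7, 10], [8]].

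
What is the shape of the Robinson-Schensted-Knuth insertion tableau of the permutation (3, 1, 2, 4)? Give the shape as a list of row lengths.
[3, 1]

RSK row insertion gives P = [[1, 2, 4], [3]], which has shape [3, 1].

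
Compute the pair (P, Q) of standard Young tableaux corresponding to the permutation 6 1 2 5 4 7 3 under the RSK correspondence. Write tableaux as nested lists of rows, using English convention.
P = [[1, 2, 3, 7], [4], [5], [6]], Q = [[1, 3, 4, 6], [2], [5], [7]]

Insert each entry of the permutation into P by Schensted row insertion, recording in Q the position of each new cell.

Insert 6: appended to row 1. P = [[6]].
Insert 1: 1 bumps 6 from row 1; 6 starts row 2. P = [[1], [6]].
Insert 2: appended to row 1. P = [[1, 2], [6]].
Insert 5: appended to row 1. P = [[1, 2, 5], [6]].
Insert 4: 4 bumps 5 from row 1; 5 bumps 6 from row 2; 6 starts row 3. P = [[1, 2, 4], [5], [6]].
Insert 7: appended to row 1. P = [[1, 2, 4, 7], [5], [6]].
Insert 3: 3 bumps 4 from row 1; 4 bumps 5 from row 2; 5 bumps 6 from row 3; 6 starts row 4. P = [[1, 2, 3, 7], [4], [5], [6]].

So P = [[1, 2, 3, 7], [4], [5], [6]], Q = [[1, 3, 4, 6], [2], [5], [7]].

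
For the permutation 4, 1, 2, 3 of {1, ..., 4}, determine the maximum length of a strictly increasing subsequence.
3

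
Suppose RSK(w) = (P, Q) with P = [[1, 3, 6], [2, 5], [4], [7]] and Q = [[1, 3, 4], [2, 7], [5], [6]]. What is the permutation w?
Reverse the RSK construction: for i from n down to 1, find the cell of Q containing i, remove the entry at that cell from P, and reverse-bump it up through P; the value ejected from row 1 is w(i).

Step i=7: Q has 7 at row 2, column 2; remove 5 from row 2 of P and reverse-bump: 5 enters row 1 and ejects 3. So w(7) = 3. P is now [[1, 5, 6], [2], [4], [7]].
Step i=6: Q has 6 at row 4, column 1; remove 7 from row 4 of P and reverse-bump: 7 enters row 3 and ejects 4; 4 enters row 2 and ejects 2; 2 enters row 1 and ejects 1. So w(6) = 1. P is now [[2, 5, 6], [4], [7]].
Step i=5: Q has 5 at row 3, column 1; remove 7 from row 3 of P and reverse-bump: 7 enters row 2 and ejects 4; 4 enters row 1 and ejects 2. So w(5) = 2. P is now [[4, 5, 6], [7]].
Step i=4: Q has 4 at row 1, column 3; remove that cell from P, ejecting 6. So w(4) = 6. P is now [[4, 5], [7]].
Step i=3: Q has 3 at row 1, column 2; remove that cell from P, ejecting 5. So w(3) = 5. P is now [[4], [7]].
Step i=2: Q has 2 at row 2, column 1; remove 7 from row 2 of P and reverse-bump: 7 enters row 1 and ejects 4. So w(2) = 4. P is now [[7]].
Step i=1: Q has 1 at row 1, column 1; remove that cell from P, ejecting 7. So w(1) = 7. P is now [].

So w = 7 4 5 6 2 1 3.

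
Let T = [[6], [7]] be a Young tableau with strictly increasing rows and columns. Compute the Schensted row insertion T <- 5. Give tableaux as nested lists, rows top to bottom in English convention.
In row 1, 5 replaces 6 (the leftmost entry greater than 5); 6 is bumped to row 2. In row 2, 6 replaces 7 (the leftmost entry greater than 6); 7 is bumped to row 3. 7 starts a new row 3. The new tableau is [[5], [6], [7]].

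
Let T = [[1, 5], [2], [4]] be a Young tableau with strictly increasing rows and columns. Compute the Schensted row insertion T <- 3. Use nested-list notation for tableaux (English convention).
In row 1, 3 replaces 5 (the leftmost entry greater than 3); 5 is bumped to row 2. 5 is appended to row 2. The new tableau is [[1, 3], [2, 5], [4]].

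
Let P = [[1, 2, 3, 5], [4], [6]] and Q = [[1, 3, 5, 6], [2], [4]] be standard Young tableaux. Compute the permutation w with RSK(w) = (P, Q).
6 1 4 2 3 5

Reverse RSK: for i = n, n-1, ..., 1, locate i in Q, remove the corresponding corner cell from P, and reverse-bump its entry up through P; the value ejected from row 1 is w(i).

So w = 6 1 4 2 3 5.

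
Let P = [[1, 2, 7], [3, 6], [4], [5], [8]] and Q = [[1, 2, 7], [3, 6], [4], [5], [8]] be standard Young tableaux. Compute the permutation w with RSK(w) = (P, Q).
Reverse the RSK construction: for i from n down to 1, find the cell of Q containing i, remove the entry at that cell from P, and reverse-bump it up through P; the value ejected from row 1 is w(i).

Step i=8: Q has 8 at row 5, column 1; remove 8 from row 5 of P and reverse-bump: 8 enters row 4 and ejects 5; 5 enters row 3 and ejects 4; 4 enters row 2 and ejects 3; 3 enters row 1 and ejects 2. So w(8) = 2. P is now [[1, 3, 7], [4, 6], [5], [8]].
Step i=7: Q has 7 at row 1, column 3; remove that cell from P, ejecting 7. So w(7) = 7. P is now [[1, 3], [4, 6], [5], [8]].
Step i=6: Q has 6 at row 2, column 2; remove 6 from row 2 of P and reverse-bump: 6 enters row 1 and ejects 3. So w(6) = 3. P is now [[1, 6], [4], [5], [8]].
Step i=5: Q has 5 at row 4, column 1; remove 8 from row 4 of P and reverse-bump: 8 enters row 3 and ejects 5; 5 enters row 2 and ejects 4; 4 enters row 1 and ejects 1. So w(5) = 1. P is now [[4, 6], [5], [8]].
Step i=4: Q has 4 at row 3, column 1; remove 8 from row 3 of P and reverse-bump: 8 enters row 2 and ejects 5; 5 enters row 1 and ejects 4. So w(4) = 4. P is now [[5, 6], [8]].
Step i=3: Q has 3 at row 2, column 1; remove 8 from row 2 of P and reverse-bump: 8 enters row 1 and ejects 6. So w(3) = 6. P is now [[5, 8]].
Step i=2: Q has 2 at row 1, column 2; remove that cell from P, ejecting 8. So w(2) = 8. P is now [[5]].
Step i=1: Q has 1 at row 1, column 1; remove that cell from P, ejecting 5. So w(1) = 5. P is now [].

So w = 5 8 6 4 1 3 7 2.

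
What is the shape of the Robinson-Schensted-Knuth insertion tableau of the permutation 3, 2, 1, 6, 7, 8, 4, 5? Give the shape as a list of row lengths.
[4, 3, 1]

Row-insert each entry into an empty tableau.

After inserting 3: P = [[3]].
After inserting 2: P = [[2], [3]].
After inserting 1: P = [[1], [2], [3]].
After inserting 6: P = [[1, 6], [2], [3]].
After inserting 7: P = [[1, 6, 7], [2], [3]].
After inserting 8: P = [[1, 6, 7, 8], [2], [3]].
After inserting 4: P = [[1, 4, 7, 8], [2, 6], [3]].
After inserting 5: P = [[1, 4, 5, 8], [2, 6, 7], [3]].

The final insertion tableau P = [[1, 4, 5, 8], [2, 6, 7], [3]] has shape [4, 3, 1].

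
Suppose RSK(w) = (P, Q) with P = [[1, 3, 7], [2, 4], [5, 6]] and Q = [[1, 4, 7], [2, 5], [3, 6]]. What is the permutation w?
Reverse the RSK construction: for i from n down to 1, find the cell of Q containing i, remove the entry at that cell from P, and reverse-bump it up through P; the value ejected from row 1 is w(i).

Step i=7: Q has 7 at row 1, column 3; remove that cell from P, ejecting 7. So w(7) = 7. P is now [[1, 3], [2, 4], [5, 6]].
Step i=6: Q has 6 at row 3, column 2; remove 6 from row 3 of P and reverse-bump: 6 enters row 2 and ejects 4; 4 enters row 1 and ejects 3. So w(6) = 3. P is now [[1, 4], [2, 6], [5]].
Step i=5: Q has 5 at row 2, column 2; remove 6 from row 2 of P and reverse-bump: 6 enters row 1 and ejects 4. So w(5) = 4. P is now [[1, 6], [2], [5]].
Step i=4: Q has 4 at row 1, column 2; remove that cell from P, ejecting 6. So w(4) = 6. P is now [[1], [2], [5]].
Step i=3: Q has 3 at row 3, column 1; remove 5 from row 3 of P and reverse-bump: 5 enters row 2 and ejects 2; 2 enters row 1 and ejects 1. So w(3) = 1. P is now [[2], [5]].
Step i=2: Q has 2 at row 2, column 1; remove 5 from row 2 of P and reverse-bump: 5 enters row 1 and ejects 2. So w(2) = 2. P is now [[5]].
Step i=1: Q has 1 at row 1, column 1; remove that cell from P, ejecting 5. So w(1) = 5. P is now [].

So w = 5 2 1 6 4 3 7.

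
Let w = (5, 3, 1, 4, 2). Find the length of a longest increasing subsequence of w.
2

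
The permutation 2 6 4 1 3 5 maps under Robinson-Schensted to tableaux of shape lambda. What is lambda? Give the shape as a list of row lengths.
RSK row insertion gives P = [[1, 3, 5], [2, 4], [6]], which has shape [3, 2, 1].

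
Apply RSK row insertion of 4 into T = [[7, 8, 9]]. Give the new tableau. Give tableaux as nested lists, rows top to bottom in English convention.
[[4, 8, 9], [7]]

In row 1, 4 replaces 7 (the leftmost entry greater than 4); 7 is bumped to row 2. 7 starts a new row 2. The new tableau is [[4, 8, 9], [7]].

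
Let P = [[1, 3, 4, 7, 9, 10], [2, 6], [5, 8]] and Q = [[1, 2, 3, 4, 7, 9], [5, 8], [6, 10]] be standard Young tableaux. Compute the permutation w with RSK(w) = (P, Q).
2 5 6 8 3 1 9 7 10 4

Reverse the RSK construction: for i from n down to 1, find the cell of Q containing i, remove the entry at that cell from P, and reverse-bump it up through P; the value ejected from row 1 is w(i).

Step i=10: Q has 10 at row 3, column 2; remove 8 from row 3 of P and reverse-bump: 8 enters row 2 and ejects 6; 6 enters row 1 and ejects 4. So w(10) = 4. P is now [[1, 3, 6, 7, 9, 10], [2, 8], [5]].
Step i=9: Q has 9 at row 1, column 6; remove that cell from P, ejecting 10. So w(9) = 10. P is now [[1, 3, 6, 7, 9], [2, 8], [5]].
Step i=8: Q has 8 at row 2, column 2; remove 8 from row 2 of P and reverse-bump: 8 enters row 1 and ejects 7. So w(8) = 7. P is now [[1, 3, 6, 8, 9], [2], [5]].
Step i=7: Q has 7 at row 1, column 5; remove that cell from P, ejecting 9. So w(7) = 9. P is now [[1, 3, 6, 8], [2], [5]].
Step i=6: Q has 6 at row 3, column 1; remove 5 from row 3 of P and reverse-bump: 5 enters row 2 and ejects 2; 2 enters row 1 and ejects 1. So w(6) = 1. P is now [[2, 3, 6, 8], [5]].
Step i=5: Q has 5 at row 2, column 1; remove 5 from row 2 of P and reverse-bump: 5 enters row 1 and ejects 3. So w(5) = 3. P is now [[2, 5, 6, 8]].
Step i=4: Q has 4 at row 1, column 4; remove that cell from P, ejecting 8. So w(4) = 8. P is now [[2, 5, 6]].
Step i=3: Q has 3 at row 1, column 3; remove that cell from P, ejecting 6. So w(3) = 6. P is now [[2, 5]].
Step i=2: Q has 2 at row 1, column 2; remove that cell from P, ejecting 5. So w(2) = 5. P is now [[2]].
Step i=1: Q has 1 at row 1, column 1; remove that cell from P, ejecting 2. So w(1) = 2. P is now [].

So w = 2 5 6 8 3 1 9 7 10 4.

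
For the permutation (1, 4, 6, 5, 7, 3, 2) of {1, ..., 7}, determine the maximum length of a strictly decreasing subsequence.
4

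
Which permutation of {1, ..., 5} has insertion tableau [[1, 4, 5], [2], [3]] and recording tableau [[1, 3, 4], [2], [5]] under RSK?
Reverse the RSK construction: for i from n down to 1, find the cell of Q containing i, remove the entry at that cell from P, and reverse-bump it up through P; the value ejected from row 1 is w(i).

Step i=5: Q has 5 at row 3, column 1; remove 3 from row 3 of P and reverse-bump: 3 enters row 2 and ejects 2; 2 enters row 1 and ejects 1. So w(5) = 1. P is now [[2, 4, 5], [3]].
Step i=4: Q has 4 at row 1, column 3; remove that cell from P, ejecting 5. So w(4) = 5. P is now [[2, 4], [3]].
Step i=3: Q has 3 at row 1, column 2; remove that cell from P, ejecting 4. So w(3) = 4. P is now [[2], [3]].
Step i=2: Q has 2 at row 2, column 1; remove 3 from row 2 of P and reverse-bump: 3 enters row 1 and ejects 2. So w(2) = 2. P is now [[3]].
Step i=1: Q has 1 at row 1, column 1; remove that cell from P, ejecting 3. So w(1) = 3. P is now [].

So w = 3 2 4 5 1.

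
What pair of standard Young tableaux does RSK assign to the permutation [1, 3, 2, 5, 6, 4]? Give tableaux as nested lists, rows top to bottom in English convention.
Insert each entry of the permutation into P by Schensted row insertion, recording in Q the position of each new cell.

Insert 1: appended to row 1. P = [[1]].
Insert 3: appended to row 1. P = [[1, 3]].
Insert 2: 2 bumps 3 from row 1; 3 starts row 2. P = [[1, 2], [3]].
Insert 5: appended to row 1. P = [[1, 2, 5], [3]].
Insert 6: appended to row 1. P = [[1, 2, 5, 6], [3]].
Insert 4: 4 bumps 5 from row 1; 5 appends to row 2. P = [[1, 2, 4, 6], [3, 5]].

So P = [[1, 2, 4, 6], [3, 5]], Q = [[1, 2, 4, 5], [3, 6]].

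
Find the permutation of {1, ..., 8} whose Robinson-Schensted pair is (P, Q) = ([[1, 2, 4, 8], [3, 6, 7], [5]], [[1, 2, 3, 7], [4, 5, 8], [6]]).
5 6 7 1 3 2 8 4

Reverse the RSK construction: for i from n down to 1, find the cell of Q containing i, remove the entry at that cell from P, and reverse-bump it up through P; the value ejected from row 1 is w(i).

Step i=8: Q has 8 at row 2, column 3; remove 7 from row 2 of P and reverse-bump: 7 enters row 1 and ejects 4. So w(8) = 4. P is now [[1, 2, 7, 8], [3, 6], [5]].
Step i=7: Q has 7 at row 1, column 4; remove that cell from P, ejecting 8. So w(7) = 8. P is now [[1, 2, 7], [3, 6], [5]].
Step i=6: Q has 6 at row 3, column 1; remove 5 from row 3 of P and reverse-bump: 5 enters row 2 and ejects 3; 3 enters row 1 and ejects 2. So w(6) = 2. P is now [[1, 3, 7], [5, 6]].
Step i=5: Q has 5 at row 2, column 2; remove 6 from row 2 of P and reverse-bump: 6 enters row 1 and ejects 3. So w(5) = 3. P is now [[1, 6, 7], [5]].
Step i=4: Q has 4 at row 2, column 1; remove 5 from row 2 of P and reverse-bump: 5 enters row 1 and ejects 1. So w(4) = 1. P is now [[5, 6, 7]].
Step i=3: Q has 3 at row 1, column 3; remove that cell from P, ejecting 7. So w(3) = 7. P is now [[5, 6]].
Step i=2: Q has 2 at row 1, column 2; remove that cell from P, ejecting 6. So w(2) = 6. P is now [[5]].
Step i=1: Q has 1 at row 1, column 1; remove that cell from P, ejecting 5. So w(1) = 5. P is now [].

So w = 5 6 7 1 3 2 8 4.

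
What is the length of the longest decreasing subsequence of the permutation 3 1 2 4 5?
2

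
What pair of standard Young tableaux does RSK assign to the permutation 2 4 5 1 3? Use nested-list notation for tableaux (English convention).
Insert each entry of the permutation into P by Schensted row insertion, recording in Q the position of each new cell.

Insert 2: appended to row 1. P = [[2]], Q = [[1]].
Insert 4: appended to row 1. P = [[2, 4]], Q = [[1, 2]].
Insert 5: appended to row 1. P = [[2, 4, 5]], Q = [[1, 2, 3]].
Insert 1: 1 bumps 2 from row 1; 2 starts row 2. P = [[1, 4, 5], [2]], Q = [[1, 2, 3], [4]].
Insert 3: 3 bumps 4 from row 1; 4 appends to row 2. P = [[1, 3, 5], [2, 4]], Q = [[1, 2, 3], [4, 5]].

So P = [[1, 3, 5], [2, 4]], Q = [[1, 2, 3], [4, 5]].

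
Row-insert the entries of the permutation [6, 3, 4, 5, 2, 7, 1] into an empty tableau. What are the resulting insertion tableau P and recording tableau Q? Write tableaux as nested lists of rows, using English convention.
Insert each entry of the permutation into P by Schensted row insertion, recording in Q the position of each new cell.

Insert 6: appended to row 1. P = [[6]].
Insert 3: 3 bumps 6 from row 1; 6 starts row 2. P = [[3], [6]].
Insert 4: appended to row 1. P = [[3, 4], [6]].
Insert 5: appended to row 1. P = [[3, 4, 5], [6]].
Insert 2: 2 bumps 3 from row 1; 3 bumps 6 from row 2; 6 starts row 3. P = [[2, 4, 5], [3], [6]].
Insert 7: appended to row 1. P = [[2, 4, 5, 7], [3], [6]].
Insert 1: 1 bumps 2 from row 1; 2 bumps 3 from row 2; 3 bumps 6 from row 3; 6 starts row 4. P = [[1, 4, 5, 7], [2], [3], [6]].

So P = [[1, 4, 5, 7], [2], [3], [6]], Q = [[1, 3, 4, 6], [2], [5], [7]].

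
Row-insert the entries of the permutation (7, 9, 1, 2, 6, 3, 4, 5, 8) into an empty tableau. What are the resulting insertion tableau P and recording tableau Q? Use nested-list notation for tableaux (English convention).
P = [[1, 2, 3, 4, 5, 8], [6, 9], [7]], Q = [[1, 2, 5, 7, 8, 9], [3, 4], [6]]

Insert each entry of the permutation into P by Schensted row insertion, recording in Q the position of each new cell.

Insert 7: appended to row 1. P = [[7]].
Insert 9: appended to row 1. P = [[7, 9]].
Insert 1: 1 bumps 7 from row 1; 7 starts row 2. P = [[1, 9], [7]].
Insert 2: 2 bumps 9 from row 1; 9 appends to row 2. P = [[1, 2], [7, 9]].
Insert 6: appended to row 1. P = [[1, 2, 6], [7, 9]].
Insert 3: 3 bumps 6 from row 1; 6 bumps 7 from row 2; 7 starts row 3. P = [[1, 2, 3], [6, 9], [7]].
Insert 4: appended to row 1. P = [[1, 2, 3, 4], [6, 9], [7]].
Insert 5: appended to row 1. P = [[1, 2, 3, 4, 5], [6, 9], [7]].
Insert 8: appended to row 1. P = [[1, 2, 3, 4, 5, 8], [6, 9], [7]].

So P = [[1, 2, 3, 4, 5, 8], [6, 9], [7]], Q = [[1, 2, 5, 7, 8, 9], [3, 4], [6]].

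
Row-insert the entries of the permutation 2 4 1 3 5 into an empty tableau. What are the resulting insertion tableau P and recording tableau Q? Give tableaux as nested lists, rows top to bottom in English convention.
Insert each entry of the permutation into P by Schensted row insertion, recording in Q the position of each new cell.

Insert 2: appended to row 1. P = [[2]], Q = [[1]].
Insert 4: appended to row 1. P = [[2, 4]], Q = [[1, 2]].
Insert 1: 1 bumps 2 from row 1; 2 starts row 2. P = [[1, 4], [2]], Q = [[1, 2], [3]].
Insert 3: 3 bumps 4 from row 1; 4 appends to row 2. P = [[1, 3], [2, 4]], Q = [[1, 2], [3, 4]].
Insert 5: appended to row 1. P = [[1, 3, 5], [2, 4]], Q = [[1, 2, 5], [3, 4]].

So P = [[1, 3, 5], [2, 4]], Q = [[1, 2, 5], [3, 4]].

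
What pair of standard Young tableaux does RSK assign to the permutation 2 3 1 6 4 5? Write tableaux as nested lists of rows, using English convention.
Insert each entry of the permutation into P by Schensted row insertion, recording in Q the position of each new cell.

Insert 2: appended to row 1. P = [[2]].
Insert 3: appended to row 1. P = [[2, 3]].
Insert 1: 1 bumps 2 from row 1; 2 starts row 2. P = [[1, 3], [2]].
Insert 6: appended to row 1. P = [[1, 3, 6], [2]].
Insert 4: 4 bumps 6 from row 1; 6 appends to row 2. P = [[1, 3, 4], [2, 6]].
Insert 5: appended to row 1. P = [[1, 3, 4, 5], [2, 6]].

So P = [[1, 3, 4, 5], [2, 6]], Q = [[1, 2, 4, 6], [3, 5]].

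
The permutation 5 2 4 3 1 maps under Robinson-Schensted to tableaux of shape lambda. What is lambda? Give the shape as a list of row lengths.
[2, 1, 1, 1]

Row-insert each entry into an empty tableau.

After inserting 5: P = [[5]].
After inserting 2: P = [[2], [5]].
After inserting 4: P = [[2, 4], [5]].
After inserting 3: P = [[2, 3], [4], [5]].
After inserting 1: P = [[1, 3], [2], [4], [5]].

The final insertion tableau P = [[1, 3], [2], [4], [5]] has shape [2, 1, 1, 1].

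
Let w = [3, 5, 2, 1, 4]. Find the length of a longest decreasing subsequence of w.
3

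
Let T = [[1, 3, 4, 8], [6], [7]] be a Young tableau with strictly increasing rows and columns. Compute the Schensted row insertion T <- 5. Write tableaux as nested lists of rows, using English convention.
[[1, 3, 4, 5], [6, 8], [7]]

In row 1, 5 replaces 8 (the leftmost entry greater than 5); 8 is bumped to row 2. 8 is appended to row 2. The new tableau is [[1, 3, 4, 5], [6, 8], [7]].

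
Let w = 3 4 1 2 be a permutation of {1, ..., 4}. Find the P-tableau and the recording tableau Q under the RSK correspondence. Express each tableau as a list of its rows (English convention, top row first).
P = [[1, 2], [3, 4]], Q = [[1, 2], [3, 4]]

Insert each entry of the permutation into P by Schensted row insertion, recording in Q the position of each new cell.

Insert 3: appended to row 1. P = [[3]].
Insert 4: appended to row 1. P = [[3, 4]].
Insert 1: 1 bumps 3 from row 1; 3 starts row 2. P = [[1, 4], [3]].
Insert 2: 2 bumps 4 from row 1; 4 appends to row 2. P = [[1, 2], [3, 4]].

So P = [[1, 2], [3, 4]], Q = [[1, 2], [3, 4]].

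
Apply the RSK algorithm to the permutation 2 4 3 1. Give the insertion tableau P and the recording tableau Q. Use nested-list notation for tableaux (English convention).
Insert each entry of the permutation into P by Schensted row insertion, recording in Q the position of each new cell.

Insert 2: appended to row 1. P = [[2]], Q = [[1]].
Insert 4: appended to row 1. P = [[2, 4]], Q = [[1, 2]].
Insert 3: 3 bumps 4 from row 1; 4 starts row 2. P = [[2, 3], [4]], Q = [[1, 2], [3]].
Insert 1: 1 bumps 2 from row 1; 2 bumps 4 from row 2; 4 starts row 3. P = [[1, 3], [2], [4]], Q = [[1, 2], [3], [4]].

So P = [[1, 3], [2], [4]], Q = [[1, 2], [3], [4]].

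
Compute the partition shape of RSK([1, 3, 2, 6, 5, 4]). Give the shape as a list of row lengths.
[3, 2, 1]

Row-insert each entry into an empty tableau.

After inserting 1: P = [[1]].
After inserting 3: P = [[1, 3]].
After inserting 2: P = [[1, 2], [3]].
After inserting 6: P = [[1, 2, 6], [3]].
After inserting 5: P = [[1, 2, 5], [3, 6]].
After inserting 4: P = [[1, 2, 4], [3, 5], [6]].

The final insertion tableau P = [[1, 2, 4], [3, 5], [6]] has shape [3, 2, 1].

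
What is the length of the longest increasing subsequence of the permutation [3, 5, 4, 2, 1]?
2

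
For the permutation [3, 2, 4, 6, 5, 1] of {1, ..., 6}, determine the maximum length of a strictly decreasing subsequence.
3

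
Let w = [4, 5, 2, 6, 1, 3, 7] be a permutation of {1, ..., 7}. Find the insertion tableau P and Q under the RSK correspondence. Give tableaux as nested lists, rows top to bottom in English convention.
Insert each entry of the permutation into P by Schensted row insertion, recording in Q the position of each new cell.

Insert 4: appended to row 1. P = [[4]], Q = [[1]].
Insert 5: appended to row 1. P = [[4, 5]], Q = [[1, 2]].
Insert 2: 2 bumps 4 from row 1; 4 starts row 2. P = [[2, 5], [4]], Q = [[1, 2], [3]].
Insert 6: appended to row 1. P = [[2, 5, 6], [4]], Q = [[1, 2, 4], [3]].
Insert 1: 1 bumps 2 from row 1; 2 bumps 4 from row 2; 4 starts row 3. P = [[1, 5, 6], [2], [4]], Q = [[1, 2, 4], [3], [5]].
Insert 3: 3 bumps 5 from row 1; 5 appends to row 2. P = [[1, 3, 6], [2, 5], [4]], Q = [[1, 2, 4], [3, 6], [5]].
Insert 7: appended to row 1. P = [[1, 3, 6, 7], [2, 5], [4]], Q = [[1, 2, 4, 7], [3, 6], [5]].

So P = [[1, 3, 6, 7], [2, 5], [4]], Q = [[1, 2, 4, 7], [3, 6], [5]].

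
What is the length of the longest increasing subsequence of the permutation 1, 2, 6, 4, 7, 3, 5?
4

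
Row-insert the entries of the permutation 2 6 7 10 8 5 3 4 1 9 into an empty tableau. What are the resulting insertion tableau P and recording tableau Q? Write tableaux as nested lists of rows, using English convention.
P = [[1, 3, 4, 8, 9], [2, 7], [5], [6], [10]], Q = [[1, 2, 3, 4, 10], [5, 8], [6], [7], [9]]

Insert each entry of the permutation into P by Schensted row insertion, recording in Q the position of each new cell.

Insert 2: appended to row 1. P = [[2]].
Insert 6: appended to row 1. P = [[2, 6]].
Insert 7: appended to row 1. P = [[2, 6, 7]].
Insert 10: appended to row 1. P = [[2, 6, 7, 10]].
Insert 8: 8 bumps 10 from row 1; 10 starts row 2. P = [[2, 6, 7, 8], [10]].
Insert 5: 5 bumps 6 from row 1; 6 bumps 10 from row 2; 10 starts row 3. P = [[2, 5, 7, 8], [6], [10]].
Insert 3: 3 bumps 5 from row 1; 5 bumps 6 from row 2; 6 bumps 10 from row 3; 10 starts row 4. P = [[2, 3, 7, 8], [5], [6], [10]].
Insert 4: 4 bumps 7 from row 1; 7 appends to row 2. P = [[2, 3, 4, 8], [5, 7], [6], [10]].
Insert 1: 1 bumps 2 from row 1; 2 bumps 5 from row 2; 5 bumps 6 from row 3; 6 bumps 10 from row 4; 10 starts row 5. P = [[1, 3, 4, 8], [2, 7], [5], [6], [10]].
Insert 9: appended to row 1. P = [[1, 3, 4, 8, 9], [2, 7], [5], [6], [10]].

So P = [[1, 3, 4, 8, 9], [2, 7], [5], [6], [10]], Q = [[1, 2, 3, 4, 10], [5, 8], [6], [7], [9]].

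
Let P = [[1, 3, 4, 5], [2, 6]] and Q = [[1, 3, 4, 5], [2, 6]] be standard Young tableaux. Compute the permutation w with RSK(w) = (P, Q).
Reverse the RSK construction: for i from n down to 1, find the cell of Q containing i, remove the entry at that cell from P, and reverse-bump it up through P; the value ejected from row 1 is w(i).

Step i=6: Q has 6 at row 2, column 2; remove 6 from row 2 of P and reverse-bump: 6 enters row 1 and ejects 5. So w(6) = 5. P is now [[1, 3, 4, 6], [2]].
Step i=5: Q has 5 at row 1, column 4; remove that cell from P, ejecting 6. So w(5) = 6. P is now [[1, 3, 4], [2]].
Step i=4: Q has 4 at row 1, column 3; remove that cell from P, ejecting 4. So w(4) = 4. P is now [[1, 3], [2]].
Step i=3: Q has 3 at row 1, column 2; remove that cell from P, ejecting 3. So w(3) = 3. P is now [[1], [2]].
Step i=2: Q has 2 at row 2, column 1; remove 2 from row 2 of P and reverse-bump: 2 enters row 1 and ejects 1. So w(2) = 1. P is now [[2]].
Step i=1: Q has 1 at row 1, column 1; remove that cell from P, ejecting 2. So w(1) = 2. P is now [].

So w = 2 1 3 4 6 5.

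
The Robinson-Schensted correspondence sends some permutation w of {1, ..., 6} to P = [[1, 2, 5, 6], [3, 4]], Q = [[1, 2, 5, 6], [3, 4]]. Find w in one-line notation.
3 4 1 2 5 6

Reverse the RSK construction: for i from n down to 1, find the cell of Q containing i, remove the entry at that cell from P, and reverse-bump it up through P; the value ejected from row 1 is w(i).

Step i=6: Q has 6 at row 1, column 4; remove that cell from P, ejecting 6. So w(6) = 6. P is now [[1, 2, 5], [3, 4]].
Step i=5: Q has 5 at row 1, column 3; remove that cell from P, ejecting 5. So w(5) = 5. P is now [[1, 2], [3, 4]].
Step i=4: Q has 4 at row 2, column 2; remove 4 from row 2 of P and reverse-bump: 4 enters row 1 and ejects 2. So w(4) = 2. P is now [[1, 4], [3]].
Step i=3: Q has 3 at row 2, column 1; remove 3 from row 2 of P and reverse-bump: 3 enters row 1 and ejects 1. So w(3) = 1. P is now [[3, 4]].
Step i=2: Q has 2 at row 1, column 2; remove that cell from P, ejecting 4. So w(2) = 4. P is now [[3]].
Step i=1: Q has 1 at row 1, column 1; remove that cell from P, ejecting 3. So w(1) = 3. P is now [].

So w = 3 4 1 2 5 6.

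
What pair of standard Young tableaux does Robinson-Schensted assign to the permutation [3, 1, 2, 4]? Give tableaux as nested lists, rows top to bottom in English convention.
Insert each entry of the permutation into P by Schensted row insertion, recording in Q the position of each new cell.

Insert 3: appended to row 1. P = [[3]].
Insert 1: 1 bumps 3 from row 1; 3 starts row 2. P = [[1], [3]].
Insert 2: appended to row 1. P = [[1, 2], [3]].
Insert 4: appended to row 1. P = [[1, 2, 4], [3]].

So P = [[1, 2, 4], [3]], Q = [[1, 3, 4], [2]].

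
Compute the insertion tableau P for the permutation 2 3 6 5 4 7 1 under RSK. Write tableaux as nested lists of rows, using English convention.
After inserting 2: P = [[2]].
After inserting 3: P = [[2, 3]].
After inserting 6: P = [[2, 3, 6]].
After inserting 5: P = [[2, 3, 5], [6]].
After inserting 4: P = [[2, 3, 4], [5], [6]].
After inserting 7: P = [[2, 3, 4, 7], [5], [6]].
After inserting 1: P = [[1, 3, 4, 7], [2], [5], [6]].

So P = [[1, 3, 4, 7], [2], [5], [6]].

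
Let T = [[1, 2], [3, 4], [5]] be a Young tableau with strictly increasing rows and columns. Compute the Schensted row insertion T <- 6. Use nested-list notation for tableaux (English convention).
[[1, 2, 6], [3, 4], [5]]

6 is larger than every entry of row 1, so it is appended to row 1. The new tableau is [[1, 2, 6], [3, 4], [5]].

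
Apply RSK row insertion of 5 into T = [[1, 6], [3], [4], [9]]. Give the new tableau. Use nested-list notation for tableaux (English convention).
[[1, 5], [3, 6], [4], [9]]

In row 1, 5 replaces 6 (the leftmost entry greater than 5); 6 is bumped to row 2. 6 is appended to row 2. The new tableau is [[1, 5], [3, 6], [4], [9]].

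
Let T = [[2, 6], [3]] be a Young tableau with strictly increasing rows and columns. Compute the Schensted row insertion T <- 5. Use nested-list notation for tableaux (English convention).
[[2, 5], [3, 6]]

In row 1, 5 replaces 6 (the leftmost entry greater than 5); 6 is bumped to row 2. 6 is appended to row 2. The new tableau is [[2, 5], [3, 6]].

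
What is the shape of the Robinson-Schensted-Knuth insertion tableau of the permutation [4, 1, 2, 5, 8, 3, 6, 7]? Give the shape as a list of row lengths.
Row-insert each entry into an empty tableau.

After inserting 4: P = [[4]].
After inserting 1: P = [[1], [4]].
After inserting 2: P = [[1, 2], [4]].
After inserting 5: P = [[1, 2, 5], [4]].
After inserting 8: P = [[1, 2, 5, 8], [4]].
After inserting 3: P = [[1, 2, 3, 8], [4, 5]].
After inserting 6: P = [[1, 2, 3, 6], [4, 5, 8]].
After inserting 7: P = [[1, 2, 3, 6, 7], [4, 5, 8]].

The final insertion tableau P = [[1, 2, 3, 6, 7], [4, 5, 8]] has shape [5, 3].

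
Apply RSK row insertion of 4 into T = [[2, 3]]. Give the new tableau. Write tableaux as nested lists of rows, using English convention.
4 is larger than every entry of row 1, so it is appended to row 1. The new tableau is [[2, 3, 4]].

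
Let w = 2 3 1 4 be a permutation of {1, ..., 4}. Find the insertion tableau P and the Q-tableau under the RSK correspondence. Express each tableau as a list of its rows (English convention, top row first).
P = [[1, 3, 4], [2]], Q = [[1, 2, 4], [3]]

Insert each entry of the permutation into P by Schensted row insertion, recording in Q the position of each new cell.

Insert 2: appended to row 1. P = [[2]], Q = [[1]].
Insert 3: appended to row 1. P = [[2, 3]], Q = [[1, 2]].
Insert 1: 1 bumps 2 from row 1; 2 starts row 2. P = [[1, 3], [2]], Q = [[1, 2], [3]].
Insert 4: appended to row 1. P = [[1, 3, 4], [2]], Q = [[1, 2, 4], [3]].

So P = [[1, 3, 4], [2]], Q = [[1, 2, 4], [3]].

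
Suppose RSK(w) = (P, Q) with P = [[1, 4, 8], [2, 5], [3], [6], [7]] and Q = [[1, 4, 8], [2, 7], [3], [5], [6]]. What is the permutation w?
7 6 3 5 2 1 4 8

Reverse the RSK construction: for i from n down to 1, find the cell of Q containing i, remove the entry at that cell from P, and reverse-bump it up through P; the value ejected from row 1 is w(i).

Step i=8: Q has 8 at row 1, column 3; remove that cell from P, ejecting 8. So w(8) = 8. P is now [[1, 4], [2, 5], [3], [6], [7]].
Step i=7: Q has 7 at row 2, column 2; remove 5 from row 2 of P and reverse-bump: 5 enters row 1 and ejects 4. So w(7) = 4. P is now [[1, 5], [2], [3], [6], [7]].
Step i=6: Q has 6 at row 5, column 1; remove 7 from row 5 of P and reverse-bump: 7 enters row 4 and ejects 6; 6 enters row 3 and ejects 3; 3 enters row 2 and ejects 2; 2 enters row 1 and ejects 1. So w(6) = 1. P is now [[2, 5], [3], [6], [7]].
Step i=5: Q has 5 at row 4, column 1; remove 7 from row 4 of P and reverse-bump: 7 enters row 3 and ejects 6; 6 enters row 2 and ejects 3; 3 enters row 1 and ejects 2. So w(5) = 2. P is now [[3, 5], [6], [7]].
Step i=4: Q has 4 at row 1, column 2; remove that cell from P, ejecting 5. So w(4) = 5. P is now [[3], [6], [7]].
Step i=3: Q has 3 at row 3, column 1; remove 7 from row 3 of P and reverse-bump: 7 enters row 2 and ejects 6; 6 enters row 1 and ejects 3. So w(3) = 3. P is now [[6], [7]].
Step i=2: Q has 2 at row 2, column 1; remove 7 from row 2 of P and reverse-bump: 7 enters row 1 and ejects 6. So w(2) = 6. P is now [[7]].
Step i=1: Q has 1 at row 1, column 1; remove that cell from P, ejecting 7. So w(1) = 7. P is now [].

So w = 7 6 3 5 2 1 4 8.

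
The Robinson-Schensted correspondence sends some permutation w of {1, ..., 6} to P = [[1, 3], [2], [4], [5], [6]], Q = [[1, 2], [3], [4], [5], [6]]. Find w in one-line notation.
2 6 5 4 3 1

Reverse RSK: for i = n, n-1, ..., 1, locate i in Q, remove the corresponding corner cell from P, and reverse-bump its entry up through P; the value ejected from row 1 is w(i).

So w = 2 6 5 4 3 1.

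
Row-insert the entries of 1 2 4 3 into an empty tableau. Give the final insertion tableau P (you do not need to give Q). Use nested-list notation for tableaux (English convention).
P = [[1, 2, 3], [4]]

Insert 1: appended to row 1. P = [[1]].
Insert 2: appended to row 1. P = [[1, 2]].
Insert 4: appended to row 1. P = [[1, 2, 4]].
Insert 3: 3 bumps 4 from row 1; 4 starts row 2. P = [[1, 2, 3], [4]].

So P = [[1, 2, 3], [4]].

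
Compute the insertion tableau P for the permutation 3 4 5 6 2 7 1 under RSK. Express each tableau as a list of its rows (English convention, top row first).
P = [[1, 4, 5, 6, 7], [2], [3]]

Insert 3: appended to row 1. P = [[3]].
Insert 4: appended to row 1. P = [[3, 4]].
Insert 5: appended to row 1. P = [[3, 4, 5]].
Insert 6: appended to row 1. P = [[3, 4, 5, 6]].
Insert 2: 2 bumps 3 from row 1; 3 starts row 2. P = [[2, 4, 5, 6], [3]].
Insert 7: appended to row 1. P = [[2, 4, 5, 6, 7], [3]].
Insert 1: 1 bumps 2 from row 1; 2 bumps 3 from row 2; 3 starts row 3. P = [[1, 4, 5, 6, 7], [2], [3]].

So P = [[1, 4, 5, 6, 7], [2], [3]].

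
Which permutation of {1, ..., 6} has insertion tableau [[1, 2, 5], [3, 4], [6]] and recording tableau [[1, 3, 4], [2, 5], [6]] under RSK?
Reverse the RSK construction: for i from n down to 1, find the cell of Q containing i, remove the entry at that cell from P, and reverse-bump it up through P; the value ejected from row 1 is w(i).

Step i=6: Q has 6 at row 3, column 1; remove 6 from row 3 of P and reverse-bump: 6 enters row 2 and ejects 4; 4 enters row 1 and ejects 2. So w(6) = 2. P is now [[1, 4, 5], [3, 6]].
Step i=5: Q has 5 at row 2, column 2; remove 6 from row 2 of P and reverse-bump: 6 enters row 1 and ejects 5. So w(5) = 5. P is now [[1, 4, 6], [3]].
Step i=4: Q has 4 at row 1, column 3; remove that cell from P, ejecting 6. So w(4) = 6. P is now [[1, 4], [3]].
Step i=3: Q has 3 at row 1, column 2; remove that cell from P, ejecting 4. So w(3) = 4. P is now [[1], [3]].
Step i=2: Q has 2 at row 2, column 1; remove 3 from row 2 of P and reverse-bump: 3 enters row 1 and ejects 1. So w(2) = 1. P is now [[3]].
Step i=1: Q has 1 at row 1, column 1; remove that cell from P, ejecting 3. So w(1) = 3. P is now [].

So w = 3 1 4 6 5 2.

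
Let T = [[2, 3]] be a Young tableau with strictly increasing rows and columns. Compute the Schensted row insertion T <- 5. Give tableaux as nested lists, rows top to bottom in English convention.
[[2, 3, 5]]

5 is larger than every entry of row 1, so it is appended to row 1. The new tableau is [[2, 3, 5]].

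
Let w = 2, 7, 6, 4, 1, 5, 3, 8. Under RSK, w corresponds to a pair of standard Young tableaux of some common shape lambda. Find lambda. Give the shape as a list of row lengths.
Row-insert each entry into an empty tableau.

After inserting 2: P = [[2]].
After inserting 7: P = [[2, 7]].
After inserting 6: P = [[2, 6], [7]].
After inserting 4: P = [[2, 4], [6], [7]].
After inserting 1: P = [[1, 4], [2], [6], [7]].
After inserting 5: P = [[1, 4, 5], [2], [6], [7]].
After inserting 3: P = [[1, 3, 5], [2, 4], [6], [7]].
After inserting 8: P = [[1, 3, 5, 8], [2, 4], [6], [7]].

The final insertion tableau P = [[1, 3, 5, 8], [2, 4], [6], [7]] has shape [4, 2, 1, 1].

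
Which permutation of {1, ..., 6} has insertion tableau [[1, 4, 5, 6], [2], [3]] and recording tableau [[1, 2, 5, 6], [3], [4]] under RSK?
3 4 2 1 5 6

Reverse the RSK construction: for i from n down to 1, find the cell of Q containing i, remove the entry at that cell from P, and reverse-bump it up through P; the value ejected from row 1 is w(i).

Step i=6: Q has 6 at row 1, column 4; remove that cell from P, ejecting 6. So w(6) = 6. P is now [[1, 4, 5], [2], [3]].
Step i=5: Q has 5 at row 1, column 3; remove that cell from P, ejecting 5. So w(5) = 5. P is now [[1, 4], [2], [3]].
Step i=4: Q has 4 at row 3, column 1; remove 3 from row 3 of P and reverse-bump: 3 enters row 2 and ejects 2; 2 enters row 1 and ejects 1. So w(4) = 1. P is now [[2, 4], [3]].
Step i=3: Q has 3 at row 2, column 1; remove 3 from row 2 of P and reverse-bump: 3 enters row 1 and ejects 2. So w(3) = 2. P is now [[3, 4]].
Step i=2: Q has 2 at row 1, column 2; remove that cell from P, ejecting 4. So w(2) = 4. P is now [[3]].
Step i=1: Q has 1 at row 1, column 1; remove that cell from P, ejecting 3. So w(1) = 3. P is now [].

So w = 3 4 2 1 5 6.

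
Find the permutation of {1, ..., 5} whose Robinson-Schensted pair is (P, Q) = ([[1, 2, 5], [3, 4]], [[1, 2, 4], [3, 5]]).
Reverse the RSK construction: for i from n down to 1, find the cell of Q containing i, remove the entry at that cell from P, and reverse-bump it up through P; the value ejected from row 1 is w(i).

Step i=5: Q has 5 at row 2, column 2; remove 4 from row 2 of P and reverse-bump: 4 enters row 1 and ejects 2. So w(5) = 2. P is now [[1, 4, 5], [3]].
Step i=4: Q has 4 at row 1, column 3; remove that cell from P, ejecting 5. So w(4) = 5. P is now [[1, 4], [3]].
Step i=3: Q has 3 at row 2, column 1; remove 3 from row 2 of P and reverse-bump: 3 enters row 1 and ejects 1. So w(3) = 1. P is now [[3, 4]].
Step i=2: Q has 2 at row 1, column 2; remove that cell from P, ejecting 4. So w(2) = 4. P is now [[3]].
Step i=1: Q has 1 at row 1, column 1; remove that cell from P, ejecting 3. So w(1) = 3. P is now [].

So w = 3 4 1 5 2.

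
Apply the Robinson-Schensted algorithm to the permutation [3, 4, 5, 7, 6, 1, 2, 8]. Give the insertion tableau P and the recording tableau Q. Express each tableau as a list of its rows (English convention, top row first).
Insert each entry of the permutation into P by Schensted row insertion, recording in Q the position of each new cell.

Insert 3: appended to row 1. P = [[3]].
Insert 4: appended to row 1. P = [[3, 4]].
Insert 5: appended to row 1. P = [[3, 4, 5]].
Insert 7: appended to row 1. P = [[3, 4, 5, 7]].
Insert 6: 6 bumps 7 from row 1; 7 starts row 2. P = [[3, 4, 5, 6], [7]].
Insert 1: 1 bumps 3 from row 1; 3 bumps 7 from row 2; 7 starts row 3. P = [[1, 4, 5, 6], [3], [7]].
Insert 2: 2 bumps 4 from row 1; 4 appends to row 2. P = [[1, 2, 5, 6], [3, 4], [7]].
Insert 8: appended to row 1. P = [[1, 2, 5, 6, 8], [3, 4], [7]].

So P = [[1, 2, 5, 6, 8], [3, 4], [7]], Q = [[1, 2, 3, 4, 8], [5, 7], [6]].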